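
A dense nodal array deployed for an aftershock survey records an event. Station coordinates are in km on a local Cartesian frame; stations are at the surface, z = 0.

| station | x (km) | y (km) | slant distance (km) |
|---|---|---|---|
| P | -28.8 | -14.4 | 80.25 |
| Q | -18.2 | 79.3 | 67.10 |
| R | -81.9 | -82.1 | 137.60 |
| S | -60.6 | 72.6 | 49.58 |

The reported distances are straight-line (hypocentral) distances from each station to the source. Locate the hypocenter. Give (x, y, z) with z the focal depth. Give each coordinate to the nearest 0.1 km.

Each station gives a sphere (x−x_i)² + (y−y_i)² + z² = d_i² (stations at z=0).
Subtracting the P sphere from Q and R: z² cancels, leaving linear equations in x and y:
21.2 x + 187.4 y = 7520.58
-106.2 x − 135.4 y = -82.48
Solving: x ≈ -58.881, y ≈ 46.792 km (keep extra digits for the depth step; rounded: -58.9, 46.8).
Then from the P sphere: z² = 80.25² − (x + 28.8)² − (y + 14.4)² with x = -58.881, y = 46.792, so z ≈ 42.317 ≈ 42.3 km.

(-58.9, 46.8, 42.3)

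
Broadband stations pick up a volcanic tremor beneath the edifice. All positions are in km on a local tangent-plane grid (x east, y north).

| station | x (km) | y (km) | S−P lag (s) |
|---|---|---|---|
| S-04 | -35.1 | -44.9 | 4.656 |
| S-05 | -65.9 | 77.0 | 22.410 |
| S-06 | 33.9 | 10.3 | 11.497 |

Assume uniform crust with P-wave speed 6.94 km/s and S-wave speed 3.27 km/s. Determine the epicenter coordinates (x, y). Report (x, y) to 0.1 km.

Distance from S−P lag: d = Δt · v_P v_S / (v_P − v_S) = Δt · (6.94·3.27)/(6.94−3.27) ≈ 6.1836·Δt.
So d_S-04 = 28.79, d_S-05 = 138.57, d_S-06 = 71.09 km.
Circle about each station: (x + 35.1)² + (y + 44.9)² = 28.79²; (x + 65.9)² + (y − 77.0)² = 138.57²; (x − 33.9)² + (y − 10.3)² = 71.09².
Subtracting the S-04 equation from the S-05 and S-06 equations removes the quadratic terms:
-61.6 x + 243.8 y = -11348.99
138.0 x + 110.4 y = -6217.64
Solving the 2×2 system: x ≈ -6.5, y ≈ -48.2 km.

(-6.5, -48.2)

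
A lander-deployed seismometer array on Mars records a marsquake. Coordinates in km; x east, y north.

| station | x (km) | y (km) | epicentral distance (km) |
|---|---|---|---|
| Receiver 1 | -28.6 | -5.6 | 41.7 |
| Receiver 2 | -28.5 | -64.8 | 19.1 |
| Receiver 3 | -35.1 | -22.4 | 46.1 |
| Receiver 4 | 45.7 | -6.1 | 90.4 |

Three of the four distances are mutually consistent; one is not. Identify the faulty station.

Solve using three stations at a time. Using Receiver 1, Receiver 2, Receiver 4 (subtract circle equations pairwise → linear system) gives (x, y) ≈ (-35.0, -46.8).
Distances from that point to each station vs reported:
  Receiver 1: calculated 41.7 vs reported 41.7 → residual 0.0 km
  Receiver 2: calculated 19.1 vs reported 19.1 → residual 0.0 km
  Receiver 3: calculated 24.4 vs reported 46.1 → residual 21.7 km
  Receiver 4: calculated 90.4 vs reported 90.4 → residual 0.0 km
Receiver 1, Receiver 2, Receiver 4 are mutually consistent (residuals ≈ 0); Receiver 3 is off by 21.7 km.

Receiver 3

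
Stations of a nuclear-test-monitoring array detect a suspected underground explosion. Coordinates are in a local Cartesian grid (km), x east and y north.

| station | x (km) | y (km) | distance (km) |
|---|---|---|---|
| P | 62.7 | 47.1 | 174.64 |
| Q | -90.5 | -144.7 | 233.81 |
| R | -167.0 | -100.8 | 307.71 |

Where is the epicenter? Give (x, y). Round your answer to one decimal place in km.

x ≈ 140.6 km, y ≈ -109.2 km

Circle about each station: (x − 62.7)² + (y − 47.1)² = 174.64²; (x + 90.5)² + (y + 144.7)² = 233.81²; (x + 167.0)² + (y + 100.8)² = 307.71².
Subtracting the P equation from the Q and R equations removes the quadratic terms:
-306.4 x − 383.6 y = -1189.35
-459.4 x − 295.8 y = -32286.37
Solving the 2×2 system: x ≈ 140.6, y ≈ -109.2 km.
Check against P (with the unrounded x, y): √((x − 62.7)²+(y − 47.1)²) = 174.63 ≈ 174.64 km. ✓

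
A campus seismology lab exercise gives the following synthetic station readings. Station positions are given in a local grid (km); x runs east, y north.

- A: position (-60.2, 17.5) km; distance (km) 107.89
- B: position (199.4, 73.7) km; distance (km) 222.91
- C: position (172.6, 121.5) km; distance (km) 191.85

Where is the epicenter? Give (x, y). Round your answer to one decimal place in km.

Circle about each station: (x + 60.2)² + (y − 17.5)² = 107.89²; (x − 199.4)² + (y − 73.7)² = 222.91²; (x − 172.6)² + (y − 121.5)² = 191.85².
Subtracting pairs of circle equations eliminates x²+y² and gives linear equations (the radical axes):
519.2 x + 112.4 y = 3213.14
465.6 x + 208.0 y = 15456.55
Solving the 2×2 system: x ≈ -19.2, y ≈ 117.3 km.

(-19.2, 117.3)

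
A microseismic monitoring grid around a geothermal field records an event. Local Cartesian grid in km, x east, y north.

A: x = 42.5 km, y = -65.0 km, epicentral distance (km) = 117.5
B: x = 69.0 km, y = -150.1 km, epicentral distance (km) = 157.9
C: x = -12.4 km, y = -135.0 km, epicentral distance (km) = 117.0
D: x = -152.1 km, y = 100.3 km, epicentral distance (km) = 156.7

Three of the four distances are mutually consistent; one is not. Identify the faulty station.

B

Solve using three stations at a time. Using A, C, D (subtract circle equations pairwise → linear system) gives (x, y) ≈ (-70.7, -33.6).
Distances from that point to each station vs reported:
  A: calculated 117.5 vs reported 117.5 → residual 0.0 km
  B: calculated 181.9 vs reported 157.9 → residual 24.0 km
  C: calculated 117.0 vs reported 117.0 → residual 0.0 km
  D: calculated 156.7 vs reported 156.7 → residual 0.0 km
A, C, D are mutually consistent (residuals ≈ 0); B is off by 24.0 km.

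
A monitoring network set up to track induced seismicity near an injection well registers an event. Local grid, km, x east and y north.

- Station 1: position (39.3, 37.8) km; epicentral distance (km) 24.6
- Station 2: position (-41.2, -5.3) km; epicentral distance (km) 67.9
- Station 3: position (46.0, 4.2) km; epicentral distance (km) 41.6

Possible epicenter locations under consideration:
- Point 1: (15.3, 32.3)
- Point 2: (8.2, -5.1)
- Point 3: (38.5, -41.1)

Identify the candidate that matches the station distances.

For each candidate, compare |candidate − station| to the reported distance:
Point 1: residuals Station 1 0.0, Station 2 0.0, Station 3 0.0 → max 0.0 km
Point 2: residuals Station 1 28.4, Station 2 18.5, Station 3 2.7 → max 28.4 km
Point 3: residuals Station 1 54.3, Station 2 19.5, Station 3 4.3 → max 54.3 km
Only Point 1 has all residuals ≈ 0.

Point 1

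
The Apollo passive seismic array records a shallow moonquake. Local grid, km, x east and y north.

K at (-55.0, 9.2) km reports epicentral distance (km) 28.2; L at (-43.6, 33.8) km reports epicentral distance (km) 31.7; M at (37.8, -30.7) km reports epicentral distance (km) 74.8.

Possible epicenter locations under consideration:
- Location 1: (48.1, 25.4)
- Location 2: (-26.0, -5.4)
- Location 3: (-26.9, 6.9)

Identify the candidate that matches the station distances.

Location 3

For each candidate, compare |candidate − station| to the reported distance:
Location 1: residuals K 76.2, L 60.4, M 17.8 → max 76.2 km
Location 2: residuals K 4.3, L 11.3, M 6.2 → max 11.3 km
Location 3: residuals K 0.0, L 0.0, M 0.0 → max 0.0 km
Only Location 3 has all residuals ≈ 0.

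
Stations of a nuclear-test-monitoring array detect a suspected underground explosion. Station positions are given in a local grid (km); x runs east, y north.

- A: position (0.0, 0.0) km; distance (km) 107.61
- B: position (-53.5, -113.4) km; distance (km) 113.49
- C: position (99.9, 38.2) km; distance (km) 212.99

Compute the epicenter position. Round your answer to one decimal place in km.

Circle about each station: x² + y² = 107.61²; (x + 53.5)² + (y + 113.4)² = 113.49²; (x − 99.9)² + (y − 38.2)² = 212.99².
Subtracting the A equation from the B and C equations removes the quadratic terms:
-107.0 x − 226.8 y = 14421.74
199.8 x + 76.4 y = -22345.58
Solving the 2×2 system: x ≈ -106.8, y ≈ -13.2 km.

(-106.8, -13.2)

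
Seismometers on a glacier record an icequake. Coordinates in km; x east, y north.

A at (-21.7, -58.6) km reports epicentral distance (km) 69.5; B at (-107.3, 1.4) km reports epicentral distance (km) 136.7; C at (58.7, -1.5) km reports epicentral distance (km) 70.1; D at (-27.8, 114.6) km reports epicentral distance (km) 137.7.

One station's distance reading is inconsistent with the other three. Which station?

Solve using three stations at a time. Using A, B, D (subtract circle equations pairwise → linear system) gives (x, y) ≈ (28.8, -10.9).
Distances from that point to each station vs reported:
  A: calculated 69.5 vs reported 69.5 → residual 0.0 km
  B: calculated 136.7 vs reported 136.7 → residual 0.0 km
  C: calculated 31.3 vs reported 70.1 → residual 38.8 km
  D: calculated 137.7 vs reported 137.7 → residual 0.0 km
A, B, D are mutually consistent (residuals ≈ 0); C is off by 38.8 km.

C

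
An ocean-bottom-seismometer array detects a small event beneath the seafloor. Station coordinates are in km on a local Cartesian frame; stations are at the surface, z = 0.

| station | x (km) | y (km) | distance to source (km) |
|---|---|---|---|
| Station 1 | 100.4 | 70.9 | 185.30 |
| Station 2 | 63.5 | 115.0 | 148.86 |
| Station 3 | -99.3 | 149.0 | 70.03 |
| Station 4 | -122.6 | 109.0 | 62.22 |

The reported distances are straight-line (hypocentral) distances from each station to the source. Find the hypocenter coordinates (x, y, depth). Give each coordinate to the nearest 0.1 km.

(-78.2, 97.0, 41.9)

Each station gives a sphere (x−x_i)² + (y−y_i)² + z² = d_i² (stations at z=0).
Subtracting the Station 1 sphere from Station 2 and Station 3: z² cancels, leaving linear equations in x and y:
-73.8 x + 88.2 y = 14327.07
-399.4 x + 156.2 y = 46386.41
Solving: x ≈ -78.204, y ≈ 97.003 km (keep extra digits for the depth step; rounded: -78.2, 97.0).
Then from the Station 1 sphere: z² = 185.30² − (x − 100.4)² − (y − 70.9)² with x = -78.204, y = 97.003, so z ≈ 41.897 ≈ 41.9 km.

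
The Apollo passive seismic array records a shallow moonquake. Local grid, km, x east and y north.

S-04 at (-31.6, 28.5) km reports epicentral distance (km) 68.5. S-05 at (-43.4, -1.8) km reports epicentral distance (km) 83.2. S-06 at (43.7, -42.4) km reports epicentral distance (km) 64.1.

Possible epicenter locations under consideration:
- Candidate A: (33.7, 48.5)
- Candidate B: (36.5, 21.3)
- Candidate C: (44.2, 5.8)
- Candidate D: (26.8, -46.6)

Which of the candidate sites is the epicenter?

Candidate B

For each candidate, compare |candidate − station| to the reported distance:
Candidate A: residuals S-04 0.2, S-05 8.9, S-06 27.3 → max 27.3 km
Candidate B: residuals S-04 0.0, S-05 0.0, S-06 0.0 → max 0.0 km
Candidate C: residuals S-04 10.6, S-05 4.7, S-06 15.9 → max 15.9 km
Candidate D: residuals S-04 26.6, S-05 0.1, S-06 46.7 → max 46.7 km
Only Candidate B has all residuals ≈ 0.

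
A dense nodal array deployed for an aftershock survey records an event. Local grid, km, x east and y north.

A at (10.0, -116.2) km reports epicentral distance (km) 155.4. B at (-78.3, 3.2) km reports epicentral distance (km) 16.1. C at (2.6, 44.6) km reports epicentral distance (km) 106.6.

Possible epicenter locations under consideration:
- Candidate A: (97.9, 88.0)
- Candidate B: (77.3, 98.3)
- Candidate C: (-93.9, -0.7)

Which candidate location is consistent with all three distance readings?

For each candidate, compare |candidate − station| to the reported distance:
Candidate A: residuals A 66.9, B 179.4, C 1.9 → max 179.4 km
Candidate B: residuals A 69.4, B 166.3, C 14.6 → max 166.3 km
Candidate C: residuals A 0.0, B 0.0, C 0.0 → max 0.0 km
Only Candidate C has all residuals ≈ 0.

Candidate C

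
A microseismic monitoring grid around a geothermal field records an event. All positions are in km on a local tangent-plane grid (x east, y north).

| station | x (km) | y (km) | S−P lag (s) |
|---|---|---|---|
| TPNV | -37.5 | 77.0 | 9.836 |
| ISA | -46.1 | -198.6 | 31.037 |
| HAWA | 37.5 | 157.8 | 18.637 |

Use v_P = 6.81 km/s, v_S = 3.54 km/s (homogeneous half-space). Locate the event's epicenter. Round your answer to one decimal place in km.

10.9 km east, 23.0 km north

Distance from S−P lag: d = Δt · v_P v_S / (v_P − v_S) = Δt · (6.81·3.54)/(6.81−3.54) ≈ 7.3723·Δt.
So d_TPNV = 72.51, d_ISA = 228.81, d_HAWA = 137.40 km.
Circle about each station: (x + 37.5)² + (y − 77.0)² = 72.51²; (x + 46.1)² + (y + 198.6)² = 228.81²; (x − 37.5)² + (y − 157.8)² = 137.40².
Subtracting the TPNV equation from the ISA and HAWA equations removes the quadratic terms:
-17.2 x − 551.2 y = -12864.40
150.0 x + 161.6 y = 5350.78
Solving the 2×2 system: x ≈ 10.9, y ≈ 23.0 km.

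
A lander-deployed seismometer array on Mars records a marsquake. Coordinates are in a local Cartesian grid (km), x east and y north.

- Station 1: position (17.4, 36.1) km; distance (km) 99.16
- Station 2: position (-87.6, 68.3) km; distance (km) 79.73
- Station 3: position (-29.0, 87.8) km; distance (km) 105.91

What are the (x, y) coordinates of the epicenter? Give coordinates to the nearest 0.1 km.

-70.6 km east, -9.6 km north

Circle about each station: (x − 17.4)² + (y − 36.1)² = 99.16²; (x + 87.6)² + (y − 68.3)² = 79.73²; (x + 29.0)² + (y − 87.8)² = 105.91².
Subtracting the Station 1 equation from the Station 2 and Station 3 equations removes the quadratic terms:
-210.0 x + 64.4 y = 14208.51
-92.8 x + 103.4 y = 5559.65
Solving the 2×2 system: x ≈ -70.6, y ≈ -9.6 km.
Check against Station 1 (with the unrounded x, y): √((x − 17.4)²+(y − 36.1)²) = 99.16 ≈ 99.16 km. ✓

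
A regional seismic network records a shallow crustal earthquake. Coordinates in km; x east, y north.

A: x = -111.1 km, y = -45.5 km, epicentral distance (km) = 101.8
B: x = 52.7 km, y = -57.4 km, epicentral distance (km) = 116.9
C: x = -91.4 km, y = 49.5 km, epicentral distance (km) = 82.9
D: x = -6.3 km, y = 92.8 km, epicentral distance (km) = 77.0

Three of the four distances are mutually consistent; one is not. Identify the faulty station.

C

Solve using three stations at a time. Using A, B, D (subtract circle equations pairwise → linear system) gives (x, y) ≈ (-34.0, 21.0).
Distances from that point to each station vs reported:
  A: calculated 101.8 vs reported 101.8 → residual 0.0 km
  B: calculated 116.9 vs reported 116.9 → residual 0.0 km
  C: calculated 64.1 vs reported 82.9 → residual 18.8 km
  D: calculated 77.0 vs reported 77.0 → residual 0.0 km
A, B, D are mutually consistent (residuals ≈ 0); C is off by 18.8 km.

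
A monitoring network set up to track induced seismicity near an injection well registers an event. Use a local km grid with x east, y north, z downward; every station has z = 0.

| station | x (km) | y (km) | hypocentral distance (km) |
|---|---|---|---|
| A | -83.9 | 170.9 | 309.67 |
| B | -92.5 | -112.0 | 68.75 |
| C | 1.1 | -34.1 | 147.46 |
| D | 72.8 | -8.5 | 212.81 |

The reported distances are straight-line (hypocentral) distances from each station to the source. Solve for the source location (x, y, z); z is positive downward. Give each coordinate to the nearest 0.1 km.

Each station gives a sphere (x−x_i)² + (y−y_i)² + z² = d_i² (stations at z=0).
Subtracting the A sphere from B and C: z² cancels, leaving linear equations in x and y:
-17.2 x − 565.8 y = 76023.18
170.0 x − 410.0 y = 39069.06
Solving: x ≈ -87.799, y ≈ -131.695 km (keep extra digits for the depth step; rounded: -87.8, -131.7).
Then from the A sphere: z² = 309.67² − (x + 83.9)² − (y − 170.9)² with x = -87.799, y = -131.695, so z ≈ 65.701 ≈ 65.7 km.

x ≈ -87.8 km, y ≈ -131.7 km, depth ≈ 65.7 km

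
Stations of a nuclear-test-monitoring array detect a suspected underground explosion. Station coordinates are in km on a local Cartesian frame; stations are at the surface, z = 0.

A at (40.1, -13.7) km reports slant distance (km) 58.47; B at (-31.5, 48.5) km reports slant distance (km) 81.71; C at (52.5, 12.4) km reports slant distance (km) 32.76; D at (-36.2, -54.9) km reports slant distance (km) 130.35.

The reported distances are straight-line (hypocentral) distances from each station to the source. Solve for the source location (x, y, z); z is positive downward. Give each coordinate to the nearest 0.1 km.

Each station gives a sphere (x−x_i)² + (y−y_i)² + z² = d_i² (stations at z=0).
Subtracting the A sphere from B and C: z² cancels, leaving linear equations in x and y:
-143.2 x + 124.4 y = -1708.98
24.8 x + 52.2 y = 3459.83
Solving: x ≈ 49.205, y ≈ 42.903 km (keep extra digits for the depth step; rounded: 49.2, 42.9).
Then from the A sphere: z² = 58.47² − (x − 40.1)² − (y + 13.7)² with x = 49.205, y = 42.903, so z ≈ 11.487 ≈ 11.5 km.
Check against D (with the unrounded solution): distance 130.35 ≈ 130.35 km. ✓

x ≈ 49.2 km, y ≈ 42.9 km, depth ≈ 11.5 km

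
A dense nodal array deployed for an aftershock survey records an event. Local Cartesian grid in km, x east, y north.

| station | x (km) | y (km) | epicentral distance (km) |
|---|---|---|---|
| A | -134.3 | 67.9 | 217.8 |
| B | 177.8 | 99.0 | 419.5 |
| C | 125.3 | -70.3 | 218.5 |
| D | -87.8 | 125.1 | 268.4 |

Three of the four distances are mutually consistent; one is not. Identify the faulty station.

Solve using three stations at a time. Using A, C, D (subtract circle equations pairwise → linear system) gives (x, y) ≈ (-80.7, -143.2).
Distances from that point to each station vs reported:
  A: calculated 217.8 vs reported 217.8 → residual 0.0 km
  B: calculated 354.3 vs reported 419.5 → residual 65.2 km
  C: calculated 218.5 vs reported 218.5 → residual 0.0 km
  D: calculated 268.4 vs reported 268.4 → residual 0.0 km
A, C, D are mutually consistent (residuals ≈ 0); B is off by 65.2 km.

B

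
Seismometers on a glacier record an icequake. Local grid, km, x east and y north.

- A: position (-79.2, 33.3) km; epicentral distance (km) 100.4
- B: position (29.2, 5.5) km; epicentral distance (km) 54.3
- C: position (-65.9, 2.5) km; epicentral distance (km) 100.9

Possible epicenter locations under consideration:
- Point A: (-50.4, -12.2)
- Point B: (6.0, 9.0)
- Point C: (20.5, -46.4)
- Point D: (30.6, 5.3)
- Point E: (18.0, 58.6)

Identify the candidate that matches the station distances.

For each candidate, compare |candidate − station| to the reported distance:
Point A: residuals A 46.6, B 27.2, C 79.5 → max 79.5 km
Point B: residuals A 11.8, B 30.8, C 28.7 → max 30.8 km
Point C: residuals A 27.2, B 1.7, C 1.6 → max 27.2 km
Point D: residuals A 12.9, B 52.9, C 4.4 → max 52.9 km
Point E: residuals A 0.0, B 0.0, C 0.0 → max 0.0 km
Only Point E has all residuals ≈ 0.

Point E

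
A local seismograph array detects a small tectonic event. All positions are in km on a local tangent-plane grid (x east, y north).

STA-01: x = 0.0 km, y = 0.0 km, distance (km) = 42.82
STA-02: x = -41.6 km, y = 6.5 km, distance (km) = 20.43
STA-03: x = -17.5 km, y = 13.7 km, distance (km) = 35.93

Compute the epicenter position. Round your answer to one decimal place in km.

Circle about each station: x² + y² = 42.82²; (x + 41.6)² + (y − 6.5)² = 20.43²; (x + 17.5)² + (y − 13.7)² = 35.93².
Subtracting pairs of circle equations eliminates x²+y² and gives linear equations (the radical axes):
-83.2 x + 13.0 y = 3188.98
-35.0 x + 27.4 y = 1036.53
Solving the 2×2 system: x ≈ -40.5, y ≈ -13.9 km.

-40.5 km east, -13.9 km north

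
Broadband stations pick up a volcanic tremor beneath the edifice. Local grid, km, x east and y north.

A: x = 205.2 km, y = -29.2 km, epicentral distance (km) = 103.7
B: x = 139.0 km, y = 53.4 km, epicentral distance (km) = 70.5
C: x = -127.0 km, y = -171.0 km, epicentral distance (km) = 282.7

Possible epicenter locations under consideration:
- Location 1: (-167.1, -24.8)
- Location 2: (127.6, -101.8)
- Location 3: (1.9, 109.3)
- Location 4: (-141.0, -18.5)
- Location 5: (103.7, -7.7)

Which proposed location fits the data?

Location 5

For each candidate, compare |candidate − station| to the reported distance:
Location 1: residuals A 268.6, B 245.4, C 131.1 → max 268.6 km
Location 2: residuals A 2.6, B 85.1, C 18.9 → max 85.1 km
Location 3: residuals A 142.3, B 77.6, C 25.8 → max 142.3 km
Location 4: residuals A 242.7, B 218.6, C 129.6 → max 242.7 km
Location 5: residuals A 0.1, B 0.1, C 0.1 → max 0.1 km
Only Location 5 has all residuals ≈ 0.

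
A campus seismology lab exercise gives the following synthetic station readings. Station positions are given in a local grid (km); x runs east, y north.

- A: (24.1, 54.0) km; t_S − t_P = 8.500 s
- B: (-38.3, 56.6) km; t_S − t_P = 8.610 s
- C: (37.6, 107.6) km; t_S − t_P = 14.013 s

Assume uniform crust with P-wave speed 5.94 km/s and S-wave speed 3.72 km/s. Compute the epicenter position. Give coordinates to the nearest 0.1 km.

Distance from S−P lag: d = Δt · v_P v_S / (v_P − v_S) = Δt · (5.94·3.72)/(5.94−3.72) ≈ 9.9535·Δt.
So d_A = 84.60, d_B = 85.70, d_C = 139.48 km.
Circle about each station: (x − 24.1)² + (y − 54.0)² = 84.60²; (x + 38.3)² + (y − 56.6)² = 85.70²; (x − 37.6)² + (y − 107.6)² = 139.48².
Subtracting pairs of circle equations eliminates x²+y² and gives linear equations (the radical axes):
-124.8 x + 5.2 y = 986.31
27.0 x + 107.2 y = -2802.80
Solving the 2×2 system: x ≈ -8.9, y ≈ -23.9 km.

x ≈ -8.9 km, y ≈ -23.9 km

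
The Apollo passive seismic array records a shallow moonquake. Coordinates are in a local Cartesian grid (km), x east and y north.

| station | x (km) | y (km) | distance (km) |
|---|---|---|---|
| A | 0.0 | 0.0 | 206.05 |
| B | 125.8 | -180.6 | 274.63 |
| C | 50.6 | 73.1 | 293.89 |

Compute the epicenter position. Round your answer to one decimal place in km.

Circle about each station: x² + y² = 206.05²; (x − 125.8)² + (y + 180.6)² = 274.63²; (x − 50.6)² + (y − 73.1)² = 293.89².
Subtracting the A equation from the B and C equations removes the quadratic terms:
251.6 x − 361.2 y = 15476.97
101.2 x + 146.2 y = -36010.76
Solving the 2×2 system: x ≈ -146.5, y ≈ -144.9 km.

x ≈ -146.5 km, y ≈ -144.9 km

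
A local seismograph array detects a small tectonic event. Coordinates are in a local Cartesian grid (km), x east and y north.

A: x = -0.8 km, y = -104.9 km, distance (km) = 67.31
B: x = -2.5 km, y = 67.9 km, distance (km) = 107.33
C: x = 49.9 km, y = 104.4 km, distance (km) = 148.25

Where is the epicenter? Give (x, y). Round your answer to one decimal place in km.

Circle about each station: (x + 0.8)² + (y + 104.9)² = 67.31²; (x + 2.5)² + (y − 67.9)² = 107.33²; (x − 49.9)² + (y − 104.4)² = 148.25².
Subtracting pairs of circle equations eliminates x²+y² and gives linear equations (the radical axes):
-3.4 x + 345.6 y = -13377.08
101.4 x + 418.6 y = -15062.71
Solving the 2×2 system: x ≈ 10.8, y ≈ -38.6 km.

x ≈ 10.8 km, y ≈ -38.6 km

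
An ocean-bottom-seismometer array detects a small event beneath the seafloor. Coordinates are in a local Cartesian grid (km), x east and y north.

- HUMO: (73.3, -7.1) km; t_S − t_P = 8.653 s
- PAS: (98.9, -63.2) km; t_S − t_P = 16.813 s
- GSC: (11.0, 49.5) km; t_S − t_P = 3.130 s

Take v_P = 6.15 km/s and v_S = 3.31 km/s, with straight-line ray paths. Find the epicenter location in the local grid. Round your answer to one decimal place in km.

Distance from S−P lag: d = Δt · v_P v_S / (v_P − v_S) = Δt · (6.15·3.31)/(6.15−3.31) ≈ 7.1678·Δt.
So d_HUMO = 62.02, d_PAS = 120.51, d_GSC = 22.44 km.
Circle about each station: (x − 73.3)² + (y + 7.1)² = 62.02²; (x − 98.9)² + (y + 63.2)² = 120.51²; (x − 11.0)² + (y − 49.5)² = 22.44².
Subtracting the HUMO equation from the PAS and GSC equations removes the quadratic terms:
51.2 x − 112.2 y = -2324.03
-124.6 x + 113.2 y = 490.88
Solving the 2×2 system: x ≈ 25.4, y ≈ 32.3 km.
Check against HUMO (with the unrounded x, y): √((x − 73.3)²+(y + 7.1)²) = 62.02 ≈ 62.02 km. ✓

25.4 km east, 32.3 km north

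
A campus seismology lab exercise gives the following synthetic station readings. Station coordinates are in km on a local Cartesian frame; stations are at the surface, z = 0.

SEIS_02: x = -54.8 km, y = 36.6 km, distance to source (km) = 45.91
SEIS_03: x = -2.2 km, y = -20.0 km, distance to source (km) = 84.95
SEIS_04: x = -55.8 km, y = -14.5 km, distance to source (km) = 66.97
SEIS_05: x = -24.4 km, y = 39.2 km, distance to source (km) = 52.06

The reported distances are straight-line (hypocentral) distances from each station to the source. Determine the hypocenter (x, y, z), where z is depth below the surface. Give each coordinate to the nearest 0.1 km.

x ≈ -49.2 km, y ≈ 34.2 km, depth ≈ 45.5 km

Each station gives a sphere (x−x_i)² + (y−y_i)² + z² = d_i² (stations at z=0).
Subtracting the SEIS_02 sphere from SEIS_03 and SEIS_04: z² cancels, leaving linear equations in x and y:
105.2 x − 113.2 y = -9046.53
-2.0 x − 102.2 y = -3395.96
Solving: x ≈ -49.202, y ≈ 34.191 km (keep extra digits for the depth step; rounded: -49.2, 34.2).
Then from the SEIS_02 sphere: z² = 45.91² − (x + 54.8)² − (y − 36.6)² with x = -49.202, y = 34.191, so z ≈ 45.504 ≈ 45.5 km.
Check against SEIS_05 (with the unrounded solution): distance 52.07 ≈ 52.06 km. ✓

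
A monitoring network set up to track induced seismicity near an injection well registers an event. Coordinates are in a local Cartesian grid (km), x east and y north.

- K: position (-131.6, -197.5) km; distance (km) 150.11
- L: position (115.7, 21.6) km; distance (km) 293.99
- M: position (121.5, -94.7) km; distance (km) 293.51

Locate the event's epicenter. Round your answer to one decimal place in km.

-168.9 km east, -52.1 km north

Circle about each station: (x + 131.6)² + (y + 197.5)² = 150.11²; (x − 115.7)² + (y − 21.6)² = 293.99²; (x − 121.5)² + (y + 94.7)² = 293.51².
Subtracting the K equation from the L and M equations removes the quadratic terms:
494.6 x + 438.2 y = -106368.87
506.2 x + 205.6 y = -96209.58
Solving the 2×2 system: x ≈ -168.9, y ≈ -52.1 km.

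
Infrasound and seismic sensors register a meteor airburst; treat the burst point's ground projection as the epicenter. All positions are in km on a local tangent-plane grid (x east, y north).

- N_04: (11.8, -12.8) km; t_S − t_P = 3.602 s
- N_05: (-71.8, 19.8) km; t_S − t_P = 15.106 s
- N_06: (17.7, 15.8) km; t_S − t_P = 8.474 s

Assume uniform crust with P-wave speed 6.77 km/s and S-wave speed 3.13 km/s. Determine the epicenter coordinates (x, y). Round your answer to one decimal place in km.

(0.4, -30.4)

Distance from S−P lag: d = Δt · v_P v_S / (v_P − v_S) = Δt · (6.77·3.13)/(6.77−3.13) ≈ 5.8215·Δt.
So d_N_04 = 20.97, d_N_05 = 87.94, d_N_06 = 49.33 km.
Circle about each station: (x − 11.8)² + (y + 12.8)² = 20.97²; (x + 71.8)² + (y − 19.8)² = 87.94²; (x − 17.7)² + (y − 15.8)² = 49.33².
Subtracting pairs of circle equations eliminates x²+y² and gives linear equations (the radical axes):
-167.2 x + 65.2 y = -2049.50
11.8 x + 57.2 y = -1733.86
Solving the 2×2 system: x ≈ 0.4, y ≈ -30.4 km.
Check against N_04 (with the unrounded x, y): √((x − 11.8)²+(y + 12.8)²) = 20.96 ≈ 20.97 km. ✓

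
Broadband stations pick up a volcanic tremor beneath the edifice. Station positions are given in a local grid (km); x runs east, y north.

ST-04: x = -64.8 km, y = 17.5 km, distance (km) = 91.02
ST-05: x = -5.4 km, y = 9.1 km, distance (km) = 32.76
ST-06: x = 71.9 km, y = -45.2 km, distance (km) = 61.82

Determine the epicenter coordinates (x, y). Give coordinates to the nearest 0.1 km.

22.6 km east, -7.9 km north

Circle about each station: (x + 64.8)² + (y − 17.5)² = 91.02²; (x + 5.4)² + (y − 9.1)² = 32.76²; (x − 71.9)² + (y + 45.2)² = 61.82².
Subtracting pairs of circle equations eliminates x²+y² and gives linear equations (the radical axes):
118.8 x − 16.8 y = 2818.10
273.4 x − 125.4 y = 7170.29
Solving the 2×2 system: x ≈ 22.6, y ≈ -7.9 km.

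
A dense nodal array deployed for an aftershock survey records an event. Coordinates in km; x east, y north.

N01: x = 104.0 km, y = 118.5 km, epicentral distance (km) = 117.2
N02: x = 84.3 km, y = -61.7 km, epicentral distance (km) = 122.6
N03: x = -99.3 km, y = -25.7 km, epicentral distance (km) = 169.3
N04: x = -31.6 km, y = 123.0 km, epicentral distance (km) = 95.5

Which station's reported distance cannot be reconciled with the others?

Solve using three stations at a time. Using N01, N02, N04 (subtract circle equations pairwise → linear system) gives (x, y) ≈ (16.5, 40.5).
Distances from that point to each station vs reported:
  N01: calculated 117.2 vs reported 117.2 → residual 0.0 km
  N02: calculated 122.6 vs reported 122.6 → residual 0.0 km
  N03: calculated 133.4 vs reported 169.3 → residual 35.9 km
  N04: calculated 95.5 vs reported 95.5 → residual 0.0 km
N01, N02, N04 are mutually consistent (residuals ≈ 0); N03 is off by 35.9 km.

N03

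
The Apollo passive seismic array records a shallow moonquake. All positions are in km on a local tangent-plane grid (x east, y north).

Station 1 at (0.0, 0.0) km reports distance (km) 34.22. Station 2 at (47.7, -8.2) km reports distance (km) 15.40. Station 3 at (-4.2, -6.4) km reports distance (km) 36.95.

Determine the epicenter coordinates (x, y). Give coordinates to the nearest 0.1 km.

(32.5, -10.7)

Circle about each station: x² + y² = 34.22²; (x − 47.7)² + (y + 8.2)² = 15.40²; (x + 4.2)² + (y + 6.4)² = 36.95².
Subtracting the Station 1 equation from the Station 2 and Station 3 equations removes the quadratic terms:
95.4 x − 16.4 y = 3276.38
-8.4 x − 12.8 y = -135.69
Solving the 2×2 system: x ≈ 32.5, y ≈ -10.7 km.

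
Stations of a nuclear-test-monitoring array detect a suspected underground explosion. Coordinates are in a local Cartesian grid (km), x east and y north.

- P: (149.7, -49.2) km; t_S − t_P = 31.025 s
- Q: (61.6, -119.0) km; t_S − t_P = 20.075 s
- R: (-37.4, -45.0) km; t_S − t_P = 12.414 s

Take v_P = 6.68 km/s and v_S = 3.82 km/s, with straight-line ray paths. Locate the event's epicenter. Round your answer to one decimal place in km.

(-117.5, -121.5)

Distance from S−P lag: d = Δt · v_P v_S / (v_P − v_S) = Δt · (6.68·3.82)/(6.68−3.82) ≈ 8.9222·Δt.
So d_P = 276.81, d_Q = 179.11, d_R = 110.76 km.
Circle about each station: (x − 149.7)² + (y + 49.2)² = 276.81²; (x − 61.6)² + (y + 119.0)² = 179.11²; (x + 37.4)² + (y + 45.0)² = 110.76².
Subtracting pairs of circle equations eliminates x²+y² and gives linear equations (the radical axes):
-176.2 x − 139.6 y = 37668.21
-374.2 x + 8.4 y = 42949.03
Solving the 2×2 system: x ≈ -117.5, y ≈ -121.5 km.
Check against P (with the unrounded x, y): √((x − 149.7)²+(y + 49.2)²) = 276.82 ≈ 276.81 km. ✓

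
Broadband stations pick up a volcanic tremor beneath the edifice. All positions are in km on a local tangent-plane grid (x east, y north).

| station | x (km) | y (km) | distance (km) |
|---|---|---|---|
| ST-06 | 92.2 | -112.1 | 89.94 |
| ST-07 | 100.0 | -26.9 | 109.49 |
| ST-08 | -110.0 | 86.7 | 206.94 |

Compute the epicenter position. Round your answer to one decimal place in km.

Circle about each station: (x − 92.2)² + (y + 112.1)² = 89.94²; (x − 100.0)² + (y + 26.9)² = 109.49²; (x + 110.0)² + (y − 86.7)² = 206.94².
Subtracting the ST-06 equation from the ST-07 and ST-08 equations removes the quadratic terms:
15.6 x + 170.4 y = -14242.50
-404.4 x + 397.6 y = -36185.32
Solving the 2×2 system: x ≈ 6.7, y ≈ -84.2 km.

6.7 km east, -84.2 km north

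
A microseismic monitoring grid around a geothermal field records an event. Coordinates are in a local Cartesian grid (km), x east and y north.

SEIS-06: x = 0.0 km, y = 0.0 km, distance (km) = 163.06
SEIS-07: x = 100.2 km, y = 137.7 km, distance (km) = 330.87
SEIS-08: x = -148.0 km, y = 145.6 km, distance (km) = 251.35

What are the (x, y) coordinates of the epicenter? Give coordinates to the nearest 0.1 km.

Circle about each station: x² + y² = 163.06²; (x − 100.2)² + (y − 137.7)² = 330.87²; (x + 148.0)² + (y − 145.6)² = 251.35².
Subtracting the SEIS-06 equation from the SEIS-07 and SEIS-08 equations removes the quadratic terms:
200.4 x + 275.4 y = -53885.06
-296.0 x + 291.2 y = 6515.10
Solving the 2×2 system: x ≈ -125.0, y ≈ -104.7 km.
Check against SEIS-06 (with the unrounded x, y): √(x²+y²) = 163.06 ≈ 163.06 km. ✓

-125.0 km east, -104.7 km north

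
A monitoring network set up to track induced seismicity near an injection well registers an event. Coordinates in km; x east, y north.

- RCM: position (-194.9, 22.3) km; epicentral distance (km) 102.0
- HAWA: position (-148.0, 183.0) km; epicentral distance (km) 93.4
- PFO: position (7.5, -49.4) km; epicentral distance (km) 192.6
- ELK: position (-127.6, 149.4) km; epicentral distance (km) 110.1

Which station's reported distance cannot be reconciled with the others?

Solve using three stations at a time. Using RCM, HAWA, PFO (subtract circle equations pairwise → linear system) gives (x, y) ≈ (-121.8, 93.4).
Distances from that point to each station vs reported:
  RCM: calculated 102.0 vs reported 102.0 → residual 0.0 km
  HAWA: calculated 93.4 vs reported 93.4 → residual 0.0 km
  PFO: calculated 192.6 vs reported 192.6 → residual 0.0 km
  ELK: calculated 56.3 vs reported 110.1 → residual 53.8 km
RCM, HAWA, PFO are mutually consistent (residuals ≈ 0); ELK is off by 53.8 km.

ELK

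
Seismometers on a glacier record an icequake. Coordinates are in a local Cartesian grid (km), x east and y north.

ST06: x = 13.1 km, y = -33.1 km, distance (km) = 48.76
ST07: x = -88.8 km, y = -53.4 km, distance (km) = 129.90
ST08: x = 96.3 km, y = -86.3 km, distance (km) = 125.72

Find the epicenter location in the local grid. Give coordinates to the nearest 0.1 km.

Circle about each station: (x − 13.1)² + (y + 33.1)² = 48.76²; (x + 88.8)² + (y + 53.4)² = 129.90²; (x − 96.3)² + (y + 86.3)² = 125.72².
Subtracting the ST06 equation from the ST07 and ST08 equations removes the quadratic terms:
-203.8 x − 40.6 y = -5026.69
166.4 x − 106.4 y = 2026.18
Solving the 2×2 system: x ≈ 21.7, y ≈ 14.9 km.
Check against ST06 (with the unrounded x, y): √((x − 13.1)²+(y + 33.1)²) = 48.76 ≈ 48.76 km. ✓

(21.7, 14.9)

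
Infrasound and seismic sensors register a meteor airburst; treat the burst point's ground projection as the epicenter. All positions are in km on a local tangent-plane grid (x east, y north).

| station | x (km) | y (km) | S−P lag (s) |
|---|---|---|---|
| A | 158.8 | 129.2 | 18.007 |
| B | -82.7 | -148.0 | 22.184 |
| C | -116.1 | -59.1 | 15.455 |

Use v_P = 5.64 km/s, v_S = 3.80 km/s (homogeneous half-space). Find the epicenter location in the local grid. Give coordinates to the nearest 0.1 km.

-49.9 km east, 108.3 km north

Distance from S−P lag: d = Δt · v_P v_S / (v_P − v_S) = Δt · (5.64·3.80)/(5.64−3.80) ≈ 11.6478·Δt.
So d_A = 209.74, d_B = 258.40, d_C = 180.02 km.
Circle about each station: (x − 158.8)² + (y − 129.2)² = 209.74²; (x + 82.7)² + (y + 148.0)² = 258.40²; (x + 116.1)² + (y + 59.1)² = 180.02².
Subtracting the A equation from the B and C equations removes the quadratic terms:
-483.0 x − 554.4 y = -35946.48
-549.8 x − 376.6 y = -13354.39
Solving the 2×2 system: x ≈ -49.9, y ≈ 108.3 km.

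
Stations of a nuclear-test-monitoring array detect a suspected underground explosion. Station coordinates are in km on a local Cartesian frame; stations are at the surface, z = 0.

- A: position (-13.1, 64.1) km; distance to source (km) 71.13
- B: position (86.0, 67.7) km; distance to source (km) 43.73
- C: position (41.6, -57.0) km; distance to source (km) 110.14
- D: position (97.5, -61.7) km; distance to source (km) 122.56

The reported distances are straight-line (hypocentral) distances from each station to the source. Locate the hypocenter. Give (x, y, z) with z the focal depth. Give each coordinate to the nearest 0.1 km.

x ≈ 52.9 km, y ≈ 50.2 km, depth ≈ 22.6 km

Each station gives a sphere (x−x_i)² + (y−y_i)² + z² = d_i² (stations at z=0).
Subtracting the A sphere from B and C: z² cancels, leaving linear equations in x and y:
198.2 x + 7.2 y = 10846.03
109.4 x − 242.2 y = -6372.20
Solving: x ≈ 52.899, y ≈ 50.204 km (keep extra digits for the depth step; rounded: 52.9, 50.2).
Then from the A sphere: z² = 71.13² − (x + 13.1)² − (y − 64.1)² with x = 52.899, y = 50.204, so z ≈ 22.594 ≈ 22.6 km.
Check against D (with the unrounded solution): distance 122.57 ≈ 122.56 km. ✓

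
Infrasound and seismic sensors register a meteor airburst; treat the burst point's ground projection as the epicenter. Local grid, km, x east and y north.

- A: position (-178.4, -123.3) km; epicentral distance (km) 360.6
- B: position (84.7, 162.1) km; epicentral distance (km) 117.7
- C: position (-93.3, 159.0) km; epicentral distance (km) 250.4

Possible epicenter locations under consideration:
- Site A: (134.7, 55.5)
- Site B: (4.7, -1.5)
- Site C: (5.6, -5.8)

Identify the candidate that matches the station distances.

For each candidate, compare |candidate − station| to the reported distance:
Site A: residuals A 0.0, B 0.0, C 0.0 → max 0.0 km
Site B: residuals A 140.7, B 64.4, C 62.3 → max 140.7 km
Site C: residuals A 142.3, B 67.9, C 58.2 → max 142.3 km
Only Site A has all residuals ≈ 0.

Site A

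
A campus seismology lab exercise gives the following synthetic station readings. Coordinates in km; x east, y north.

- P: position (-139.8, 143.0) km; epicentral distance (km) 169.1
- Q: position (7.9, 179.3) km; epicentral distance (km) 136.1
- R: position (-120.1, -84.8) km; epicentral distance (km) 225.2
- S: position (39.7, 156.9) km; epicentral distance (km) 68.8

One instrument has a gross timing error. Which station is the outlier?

Q

Solve using three stations at a time. Using P, R, S (subtract circle equations pairwise → linear system) gives (x, y) ≈ (21.0, 90.7).
Distances from that point to each station vs reported:
  P: calculated 169.1 vs reported 169.1 → residual 0.0 km
  Q: calculated 89.6 vs reported 136.1 → residual 46.5 km
  R: calculated 225.2 vs reported 225.2 → residual 0.0 km
  S: calculated 68.8 vs reported 68.8 → residual 0.0 km
P, R, S are mutually consistent (residuals ≈ 0); Q is off by 46.5 km.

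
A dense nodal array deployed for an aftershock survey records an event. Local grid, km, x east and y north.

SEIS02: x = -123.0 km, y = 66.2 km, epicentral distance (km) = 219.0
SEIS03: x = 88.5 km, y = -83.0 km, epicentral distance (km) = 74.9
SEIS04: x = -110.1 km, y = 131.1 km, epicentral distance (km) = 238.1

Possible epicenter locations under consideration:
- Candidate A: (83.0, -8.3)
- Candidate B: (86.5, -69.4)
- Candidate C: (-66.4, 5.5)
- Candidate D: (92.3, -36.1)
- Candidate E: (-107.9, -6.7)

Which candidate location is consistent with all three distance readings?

Candidate A

For each candidate, compare |candidate − station| to the reported distance:
Candidate A: residuals SEIS02 0.1, SEIS03 0.0, SEIS04 0.1 → max 0.1 km
Candidate B: residuals SEIS02 30.6, SEIS03 61.2, SEIS04 42.7 → max 61.2 km
Candidate C: residuals SEIS02 136.0, SEIS03 103.5, SEIS04 105.1 → max 136.0 km
Candidate D: residuals SEIS02 19.4, SEIS03 27.8, SEIS04 24.4 → max 27.8 km
Candidate E: residuals SEIS02 144.6, SEIS03 135.8, SEIS04 100.3 → max 144.6 km
Only Candidate A has all residuals ≈ 0.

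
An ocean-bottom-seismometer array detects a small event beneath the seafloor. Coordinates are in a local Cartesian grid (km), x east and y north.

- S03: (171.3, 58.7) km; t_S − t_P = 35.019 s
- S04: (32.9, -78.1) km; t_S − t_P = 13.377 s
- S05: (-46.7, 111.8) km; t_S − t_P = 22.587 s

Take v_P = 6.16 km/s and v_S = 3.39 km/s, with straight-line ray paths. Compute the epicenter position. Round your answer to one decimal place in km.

x ≈ -65.8 km, y ≈ -57.4 km

Distance from S−P lag: d = Δt · v_P v_S / (v_P − v_S) = Δt · (6.16·3.39)/(6.16−3.39) ≈ 7.5388·Δt.
So d_S03 = 264.00, d_S04 = 100.85, d_S05 = 170.28 km.
Circle about each station: (x − 171.3)² + (y − 58.7)² = 264.00²; (x − 32.9)² + (y + 78.1)² = 100.85²; (x + 46.7)² + (y − 111.8)² = 170.28².
Subtracting the S03 equation from the S04 and S05 equations removes the quadratic terms:
-276.8 x − 273.6 y = 33917.92
-436.0 x + 106.2 y = 22591.47
Solving the 2×2 system: x ≈ -65.8, y ≈ -57.4 km.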